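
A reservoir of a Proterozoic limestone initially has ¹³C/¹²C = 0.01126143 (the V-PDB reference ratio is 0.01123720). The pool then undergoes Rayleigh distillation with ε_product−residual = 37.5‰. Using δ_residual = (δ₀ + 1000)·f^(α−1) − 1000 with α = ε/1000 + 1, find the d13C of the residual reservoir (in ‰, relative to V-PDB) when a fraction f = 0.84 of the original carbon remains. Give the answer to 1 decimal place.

δ₀ = (0.01126143/0.01123720 − 1)×1000 = (1.002156 − 1)×1000 = 2.156‰
α − 1 = ε/1000 = 0.0375
f^(α−1) = 0.84^(0.0375) = 0.993483
δ_res = (2.156 + 1000) × 0.993483 − 1000 = 995.625 − 1000 = -4.37‰

-4.4‰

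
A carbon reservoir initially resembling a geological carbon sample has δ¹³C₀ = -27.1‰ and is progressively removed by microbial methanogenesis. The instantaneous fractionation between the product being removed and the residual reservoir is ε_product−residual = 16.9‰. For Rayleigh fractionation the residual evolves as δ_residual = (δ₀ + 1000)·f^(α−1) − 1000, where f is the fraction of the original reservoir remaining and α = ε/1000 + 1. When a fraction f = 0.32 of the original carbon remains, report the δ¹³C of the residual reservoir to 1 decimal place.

Rayleigh residual: δ_res = (δ₀ + 1000)·f^(α−1) − 1000
α = ε/1000 + 1 = 1.01690, so α − 1 = 0.01690
f^(α−1) = 0.32^(0.01690) = 0.980928
δ_res = (-27.1 + 1000) × 0.980928 − 1000 = 954.345 − 1000 = -45.66‰

-45.7‰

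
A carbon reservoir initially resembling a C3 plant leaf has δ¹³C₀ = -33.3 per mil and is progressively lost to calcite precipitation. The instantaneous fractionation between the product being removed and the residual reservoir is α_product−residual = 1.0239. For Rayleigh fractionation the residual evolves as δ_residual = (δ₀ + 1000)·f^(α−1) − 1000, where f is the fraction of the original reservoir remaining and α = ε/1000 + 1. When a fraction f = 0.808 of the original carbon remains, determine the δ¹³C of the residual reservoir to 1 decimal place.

Rayleigh residual: δ_res = (δ₀ + 1000)·f^(α−1) − 1000
α − 1 = 0.02390
f^(α−1) = 0.808^(0.02390) = 0.994918
δ_res = (-33.3 + 1000) × 0.994918 − 1000 = 961.787 − 1000 = -38.21 per mil

-38.2 per mil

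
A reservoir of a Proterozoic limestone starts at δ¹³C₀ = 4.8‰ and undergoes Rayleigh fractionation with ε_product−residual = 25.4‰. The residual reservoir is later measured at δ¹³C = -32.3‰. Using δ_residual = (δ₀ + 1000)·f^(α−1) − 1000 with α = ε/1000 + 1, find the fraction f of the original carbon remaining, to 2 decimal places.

0.23

α − 1 = ε/1000 = 0.0254
(δ_res + 1000)/(δ₀ + 1000) = (-32.3 + 1000)/(4.8 + 1000) = 967.7/1004.8 = 0.963077
f = 0.963077^(1/0.0254) = exp(ln(0.963077)/0.0254) = exp(-0.03762/0.0254)
f = exp(-1.4812) = 0.2274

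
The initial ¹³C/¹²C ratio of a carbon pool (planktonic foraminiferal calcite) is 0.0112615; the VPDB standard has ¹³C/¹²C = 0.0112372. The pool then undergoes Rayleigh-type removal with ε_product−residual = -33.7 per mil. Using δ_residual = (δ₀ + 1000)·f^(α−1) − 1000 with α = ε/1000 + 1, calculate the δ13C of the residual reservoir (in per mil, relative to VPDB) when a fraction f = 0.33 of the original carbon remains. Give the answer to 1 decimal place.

40.3 per mil

δ₀ = (0.0112615/0.0112372 − 1)×1000 = (1.002162 − 1)×1000 = 2.162 per mil
α − 1 = ε/1000 = -0.0337
f^(α−1) = 0.33^(-0.0337) = 1.038069
δ_res = (2.162 + 1000) × 1.038069 − 1000 = 1040.313 − 1000 = 40.31 per mil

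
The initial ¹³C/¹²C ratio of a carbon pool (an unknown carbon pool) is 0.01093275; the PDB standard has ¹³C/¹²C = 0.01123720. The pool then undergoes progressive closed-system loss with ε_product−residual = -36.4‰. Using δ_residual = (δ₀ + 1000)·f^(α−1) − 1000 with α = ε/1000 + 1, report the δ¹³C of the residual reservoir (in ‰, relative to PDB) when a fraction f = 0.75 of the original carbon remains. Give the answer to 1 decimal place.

-16.9‰

δ₀ = (0.01093275/0.01123720 − 1)×1000 = (0.972907 − 1)×1000 = -27.093‰
α − 1 = ε/1000 = -0.0364
f^(α−1) = 0.75^(-0.0364) = 1.010527
δ_res = (-27.093 + 1000) × 1.010527 − 1000 = 983.148 − 1000 = -16.85‰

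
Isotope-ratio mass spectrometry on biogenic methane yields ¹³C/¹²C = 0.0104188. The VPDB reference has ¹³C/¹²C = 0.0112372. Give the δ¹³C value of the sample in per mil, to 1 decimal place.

δ¹³C = (R_sample / R_standard − 1) × 1000
R_sample / R_standard = 0.0104188 / 0.0112372 = 0.927170
δ¹³C = (0.927170 − 1) × 1000 = -72.83 per mil

-72.8 per mil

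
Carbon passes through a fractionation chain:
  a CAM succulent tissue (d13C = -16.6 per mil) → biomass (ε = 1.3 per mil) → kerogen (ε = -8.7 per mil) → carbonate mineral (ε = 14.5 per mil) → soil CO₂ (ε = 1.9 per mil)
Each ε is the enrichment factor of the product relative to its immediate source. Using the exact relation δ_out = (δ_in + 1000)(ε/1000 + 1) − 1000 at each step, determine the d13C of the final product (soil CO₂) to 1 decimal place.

step 1: δ = (-16.60 + 1000)·(1.3/1000 + 1) − 1000 = -15.32 per mil
step 2: δ = (-15.32 + 1000)·(-8.7/1000 + 1) − 1000 = -23.89 per mil
step 3: δ = (-23.89 + 1000)·(14.5/1000 + 1) − 1000 = -9.73 per mil
step 4: δ = (-9.73 + 1000)·(1.9/1000 + 1) − 1000 = -7.85 per mil

-7.9 per mil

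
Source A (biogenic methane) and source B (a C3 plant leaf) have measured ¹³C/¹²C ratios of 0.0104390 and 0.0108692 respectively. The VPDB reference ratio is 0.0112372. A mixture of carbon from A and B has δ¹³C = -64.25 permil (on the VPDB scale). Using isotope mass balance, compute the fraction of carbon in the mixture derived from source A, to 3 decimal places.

δ_A = (0.0104390/0.0112372 − 1)×1000 = (0.928968 − 1)×1000 = -71.032 permil
δ_B = (0.0108692/0.0112372 − 1)×1000 = (0.967252 − 1)×1000 = -32.748 permil
f_A = (δ_mix − δ_B)/(δ_A − δ_B) = (-64.25 − (-32.748))/(-71.032 − (-32.748))
f_A = -31.502 / -38.284 = 0.8229

0.823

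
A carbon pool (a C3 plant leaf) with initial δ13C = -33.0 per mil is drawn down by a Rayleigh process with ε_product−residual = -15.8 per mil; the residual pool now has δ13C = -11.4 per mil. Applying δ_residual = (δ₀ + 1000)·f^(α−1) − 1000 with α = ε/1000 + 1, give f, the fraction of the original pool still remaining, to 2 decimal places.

0.25

α − 1 = ε/1000 = -0.0158
(δ_res + 1000)/(δ₀ + 1000) = (-11.4 + 1000)/(-33.0 + 1000) = 988.6/967.0 = 1.022337
f = 1.022337^(1/-0.0158) = exp(ln(1.022337)/-0.0158) = exp(0.02209/-0.0158)
f = exp(-1.3982) = 0.2470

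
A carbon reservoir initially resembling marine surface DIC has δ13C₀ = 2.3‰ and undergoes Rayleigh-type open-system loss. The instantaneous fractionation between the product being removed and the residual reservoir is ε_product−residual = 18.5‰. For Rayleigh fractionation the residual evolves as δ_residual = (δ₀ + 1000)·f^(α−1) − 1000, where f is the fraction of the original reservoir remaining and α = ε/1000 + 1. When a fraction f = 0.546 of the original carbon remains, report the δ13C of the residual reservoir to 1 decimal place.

-8.9‰

Rayleigh residual: δ_res = (δ₀ + 1000)·f^(α−1) − 1000
α = ε/1000 + 1 = 1.01850, so α − 1 = 0.01850
f^(α−1) = 0.546^(0.01850) = 0.988867
δ_res = (2.3 + 1000) × 0.988867 − 1000 = 991.142 − 1000 = -8.86‰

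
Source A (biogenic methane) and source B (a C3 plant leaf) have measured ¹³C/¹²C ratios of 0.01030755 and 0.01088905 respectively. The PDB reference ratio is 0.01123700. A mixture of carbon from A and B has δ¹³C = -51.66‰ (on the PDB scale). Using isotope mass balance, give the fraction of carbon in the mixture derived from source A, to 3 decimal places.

δ_A = (0.01030755/0.01123700 − 1)×1000 = (0.917287 − 1)×1000 = -82.713‰
δ_B = (0.01088905/0.01123700 − 1)×1000 = (0.969035 − 1)×1000 = -30.965‰
f_A = (δ_mix − δ_B)/(δ_A − δ_B) = (-51.66 − (-30.965))/(-82.713 − (-30.965))
f_A = -20.695 / -51.749 = 0.3999

0.400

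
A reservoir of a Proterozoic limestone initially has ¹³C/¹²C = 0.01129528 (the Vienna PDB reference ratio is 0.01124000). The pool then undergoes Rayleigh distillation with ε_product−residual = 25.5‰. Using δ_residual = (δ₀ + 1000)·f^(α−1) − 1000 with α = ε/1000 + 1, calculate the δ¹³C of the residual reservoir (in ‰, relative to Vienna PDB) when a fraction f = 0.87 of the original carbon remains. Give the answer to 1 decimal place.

1.4‰

δ₀ = (0.01129528/0.01124000 − 1)×1000 = (1.004918 − 1)×1000 = 4.918‰
α − 1 = ε/1000 = 0.0255
f^(α−1) = 0.87^(0.0255) = 0.996455
δ_res = (4.918 + 1000) × 0.996455 − 1000 = 1001.356 − 1000 = 1.36‰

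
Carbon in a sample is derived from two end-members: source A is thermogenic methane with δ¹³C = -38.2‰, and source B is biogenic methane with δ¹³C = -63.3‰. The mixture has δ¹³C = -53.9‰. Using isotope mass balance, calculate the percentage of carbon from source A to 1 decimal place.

37.5%

δ_mix = f_A·δ_A + (1 − f_A)·δ_B  ⇒  f_A = (δ_mix − δ_B)/(δ_A − δ_B)
f_A = (-53.9 − (-63.3)) / (-38.2 − (-63.3))
f_A = 9.4 / 25.1 = 0.3745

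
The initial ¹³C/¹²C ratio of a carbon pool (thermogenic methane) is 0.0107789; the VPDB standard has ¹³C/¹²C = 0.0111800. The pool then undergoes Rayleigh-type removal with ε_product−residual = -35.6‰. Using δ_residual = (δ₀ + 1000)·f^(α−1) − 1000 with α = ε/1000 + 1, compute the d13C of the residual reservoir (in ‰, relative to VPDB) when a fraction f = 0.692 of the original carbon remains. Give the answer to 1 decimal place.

δ₀ = (0.0107789/0.0111800 − 1)×1000 = (0.964123 − 1)×1000 = -35.877‰
α − 1 = ε/1000 = -0.0356
f^(α−1) = 0.692^(-0.0356) = 1.013193
δ_res = (-35.877 + 1000) × 1.013193 − 1000 = 976.843 − 1000 = -23.16‰

-23.2‰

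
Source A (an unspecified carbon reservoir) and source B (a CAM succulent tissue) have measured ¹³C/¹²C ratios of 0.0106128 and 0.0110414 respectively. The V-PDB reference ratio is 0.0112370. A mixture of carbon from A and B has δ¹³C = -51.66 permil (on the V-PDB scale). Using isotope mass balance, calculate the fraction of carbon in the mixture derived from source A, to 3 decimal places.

0.898

δ_A = (0.0106128/0.0112370 − 1)×1000 = (0.944451 − 1)×1000 = -55.549 permil
δ_B = (0.0110414/0.0112370 − 1)×1000 = (0.982593 − 1)×1000 = -17.407 permil
f_A = (δ_mix − δ_B)/(δ_A − δ_B) = (-51.66 − (-17.407))/(-55.549 − (-17.407))
f_A = -34.253 / -38.142 = 0.8980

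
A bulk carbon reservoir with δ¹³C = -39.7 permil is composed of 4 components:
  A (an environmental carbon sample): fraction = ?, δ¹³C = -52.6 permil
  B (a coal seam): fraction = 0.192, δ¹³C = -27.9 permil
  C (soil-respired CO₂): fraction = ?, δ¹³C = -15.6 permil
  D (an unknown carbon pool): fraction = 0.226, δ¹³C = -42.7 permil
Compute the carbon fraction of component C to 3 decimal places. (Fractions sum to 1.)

0.160

Let f_C and f_A be the unknown fractions; fractions sum to 1 so f_C + f_A = 0.582.
Mass balance: Σ fᵢ·δᵢ = δ_bulk ⇒ f_C·(-15.6) + f_A·(-52.6) = -39.7 − (-15.007) = -24.693
Substitute f_A = 0.582 − f_C:
f_C·(-15.6 − -52.6) = -24.693 − 0.582×(-52.6) = 5.920
f_C = 5.920 / 37.0 = 0.1600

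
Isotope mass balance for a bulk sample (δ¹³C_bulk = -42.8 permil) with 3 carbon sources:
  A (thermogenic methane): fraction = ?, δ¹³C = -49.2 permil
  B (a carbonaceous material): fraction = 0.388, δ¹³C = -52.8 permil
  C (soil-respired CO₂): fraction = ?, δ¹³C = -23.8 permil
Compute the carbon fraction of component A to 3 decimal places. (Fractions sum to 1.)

Let f_A and f_C be the unknown fractions; fractions sum to 1 so f_A + f_C = 0.612.
Mass balance: Σ fᵢ·δᵢ = δ_bulk ⇒ f_A·(-49.2) + f_C·(-23.8) = -42.8 − (-20.486) = -22.314
Substitute f_C = 0.612 − f_A:
f_A·(-49.2 − -23.8) = -22.314 − 0.612×(-23.8) = -7.748
f_A = -7.748 / -25.4 = 0.3050

0.305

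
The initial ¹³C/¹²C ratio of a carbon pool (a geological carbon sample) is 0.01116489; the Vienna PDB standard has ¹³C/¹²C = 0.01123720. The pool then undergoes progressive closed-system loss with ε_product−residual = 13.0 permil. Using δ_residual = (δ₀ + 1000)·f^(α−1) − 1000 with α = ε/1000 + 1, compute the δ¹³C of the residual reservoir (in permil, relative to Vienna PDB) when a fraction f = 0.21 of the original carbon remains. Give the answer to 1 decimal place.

-26.4 permil

δ₀ = (0.01116489/0.01123720 − 1)×1000 = (0.993565 − 1)×1000 = -6.435 permil
α − 1 = ε/1000 = 0.0130
f^(α−1) = 0.21^(0.0130) = 0.979916
δ_res = (-6.435 + 1000) × 0.979916 − 1000 = 973.610 − 1000 = -26.39 permil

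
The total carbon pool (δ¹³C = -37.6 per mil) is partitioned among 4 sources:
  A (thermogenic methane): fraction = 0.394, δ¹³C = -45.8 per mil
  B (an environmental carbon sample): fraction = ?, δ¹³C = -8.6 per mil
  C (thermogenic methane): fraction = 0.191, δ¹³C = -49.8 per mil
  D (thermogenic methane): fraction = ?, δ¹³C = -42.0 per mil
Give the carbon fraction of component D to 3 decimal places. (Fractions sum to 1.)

Let f_D and f_B be the unknown fractions; fractions sum to 1 so f_D + f_B = 0.415.
Mass balance: Σ fᵢ·δᵢ = δ_bulk ⇒ f_D·(-42.0) + f_B·(-8.6) = -37.6 − (-27.557) = -10.043
Substitute f_B = 0.415 − f_D:
f_D·(-42.0 − -8.6) = -10.043 − 0.415×(-8.6) = -6.474
f_D = -6.474 / -33.4 = 0.1938

0.194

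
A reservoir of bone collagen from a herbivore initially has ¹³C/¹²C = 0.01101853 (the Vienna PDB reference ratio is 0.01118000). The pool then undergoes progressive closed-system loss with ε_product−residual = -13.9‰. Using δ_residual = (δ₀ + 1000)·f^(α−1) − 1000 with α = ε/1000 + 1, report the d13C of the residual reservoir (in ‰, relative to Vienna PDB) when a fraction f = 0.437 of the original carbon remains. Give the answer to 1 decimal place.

-3.0‰

δ₀ = (0.01101853/0.01118000 − 1)×1000 = (0.985557 − 1)×1000 = -14.443‰
α − 1 = ε/1000 = -0.0139
f^(α−1) = 0.437^(-0.0139) = 1.011573
δ_res = (-14.443 + 1000) × 1.011573 − 1000 = 996.963 − 1000 = -3.04‰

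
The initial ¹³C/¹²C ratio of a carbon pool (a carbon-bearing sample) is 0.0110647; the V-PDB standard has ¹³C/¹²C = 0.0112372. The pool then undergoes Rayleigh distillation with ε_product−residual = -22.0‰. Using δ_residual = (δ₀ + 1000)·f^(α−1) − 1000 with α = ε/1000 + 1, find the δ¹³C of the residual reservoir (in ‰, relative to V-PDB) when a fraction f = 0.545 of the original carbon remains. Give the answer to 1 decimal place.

-2.1‰

δ₀ = (0.0110647/0.0112372 − 1)×1000 = (0.984649 − 1)×1000 = -15.351‰
α − 1 = ε/1000 = -0.0220
f^(α−1) = 0.545^(-0.0220) = 1.013443
δ_res = (-15.351 + 1000) × 1.013443 − 1000 = 997.886 − 1000 = -2.11‰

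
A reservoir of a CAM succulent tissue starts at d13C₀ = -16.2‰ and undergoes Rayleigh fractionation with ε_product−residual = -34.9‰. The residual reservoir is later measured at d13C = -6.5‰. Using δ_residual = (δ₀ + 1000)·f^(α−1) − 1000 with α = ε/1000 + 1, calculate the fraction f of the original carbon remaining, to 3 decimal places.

α − 1 = ε/1000 = -0.0349
(δ_res + 1000)/(δ₀ + 1000) = (-6.5 + 1000)/(-16.2 + 1000) = 993.5/983.8 = 1.009860
f = 1.009860^(1/-0.0349) = exp(ln(1.009860)/-0.0349) = exp(0.00981/-0.0349)
f = exp(-0.2811) = 0.7549

0.755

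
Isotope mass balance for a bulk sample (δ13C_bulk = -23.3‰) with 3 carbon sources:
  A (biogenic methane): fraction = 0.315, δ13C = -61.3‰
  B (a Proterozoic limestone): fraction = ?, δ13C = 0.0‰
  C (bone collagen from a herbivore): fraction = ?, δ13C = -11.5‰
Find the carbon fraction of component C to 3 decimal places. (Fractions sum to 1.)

0.347

Let f_C and f_B be the unknown fractions; fractions sum to 1 so f_C + f_B = 0.685.
Mass balance: Σ fᵢ·δᵢ = δ_bulk ⇒ f_C·(-11.5) + f_B·(0.0) = -23.3 − (-19.309) = -3.991
Substitute f_B = 0.685 − f_C:
f_C·(-11.5 − 0.0) = -3.991 − 0.685×(0.0) = -3.991
f_C = -3.991 / -11.5 = 0.3470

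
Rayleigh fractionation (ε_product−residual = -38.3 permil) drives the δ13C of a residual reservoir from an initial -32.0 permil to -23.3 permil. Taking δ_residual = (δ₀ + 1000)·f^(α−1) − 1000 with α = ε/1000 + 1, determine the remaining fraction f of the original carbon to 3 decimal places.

0.792

α − 1 = ε/1000 = -0.0383
(δ_res + 1000)/(δ₀ + 1000) = (-23.3 + 1000)/(-32.0 + 1000) = 976.7/968.0 = 1.008988
f = 1.008988^(1/-0.0383) = exp(ln(1.008988)/-0.0383) = exp(0.00895/-0.0383)
f = exp(-0.2336) = 0.7917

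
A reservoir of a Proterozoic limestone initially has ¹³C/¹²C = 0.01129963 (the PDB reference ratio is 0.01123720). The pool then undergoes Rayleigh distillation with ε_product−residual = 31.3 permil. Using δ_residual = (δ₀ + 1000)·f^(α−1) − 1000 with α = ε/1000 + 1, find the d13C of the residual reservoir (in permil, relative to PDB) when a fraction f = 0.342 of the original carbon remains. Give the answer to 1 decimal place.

-27.7 permil

δ₀ = (0.01129963/0.01123720 − 1)×1000 = (1.005556 − 1)×1000 = 5.556 permil
α − 1 = ε/1000 = 0.0313
f^(α−1) = 0.342^(0.0313) = 0.966974
δ_res = (5.556 + 1000) × 0.966974 − 1000 = 972.347 − 1000 = -27.65 permil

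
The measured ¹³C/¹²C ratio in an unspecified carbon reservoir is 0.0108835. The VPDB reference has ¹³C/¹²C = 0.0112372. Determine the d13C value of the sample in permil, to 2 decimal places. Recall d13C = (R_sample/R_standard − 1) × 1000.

-31.48 permil

d13C = (R_sample / R_standard − 1) × 1000
R_sample / R_standard = 0.0108835 / 0.0112372 = 0.968524
d13C = (0.968524 − 1) × 1000 = -31.476 permil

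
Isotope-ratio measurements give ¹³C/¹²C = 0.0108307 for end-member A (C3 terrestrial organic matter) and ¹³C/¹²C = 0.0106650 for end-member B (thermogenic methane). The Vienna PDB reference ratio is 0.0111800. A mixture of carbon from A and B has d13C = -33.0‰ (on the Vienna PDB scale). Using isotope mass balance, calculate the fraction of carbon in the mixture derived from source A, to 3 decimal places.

δ_A = (0.0108307/0.0111800 − 1)×1000 = (0.968757 − 1)×1000 = -31.243‰
δ_B = (0.0106650/0.0111800 − 1)×1000 = (0.953936 − 1)×1000 = -46.064‰
f_A = (δ_mix − δ_B)/(δ_A − δ_B) = (-33.0 − (-46.064))/(-31.243 − (-46.064))
f_A = 13.064 / 14.821 = 0.8815

0.881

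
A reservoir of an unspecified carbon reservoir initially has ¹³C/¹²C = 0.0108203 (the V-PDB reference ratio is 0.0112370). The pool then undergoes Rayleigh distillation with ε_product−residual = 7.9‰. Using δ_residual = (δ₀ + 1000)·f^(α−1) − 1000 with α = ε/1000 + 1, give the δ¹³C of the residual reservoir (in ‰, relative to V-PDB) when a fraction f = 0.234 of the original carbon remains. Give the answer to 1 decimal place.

-48.1‰

δ₀ = (0.0108203/0.0112370 − 1)×1000 = (0.962917 − 1)×1000 = -37.083‰
α − 1 = ε/1000 = 0.0079
f^(α−1) = 0.234^(0.0079) = 0.988591
δ_res = (-37.083 + 1000) × 0.988591 − 1000 = 951.932 − 1000 = -48.07‰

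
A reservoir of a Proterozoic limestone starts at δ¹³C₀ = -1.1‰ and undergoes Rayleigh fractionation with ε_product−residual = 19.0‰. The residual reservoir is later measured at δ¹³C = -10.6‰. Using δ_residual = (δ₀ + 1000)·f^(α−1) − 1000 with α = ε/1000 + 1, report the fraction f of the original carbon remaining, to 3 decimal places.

α − 1 = ε/1000 = 0.0190
(δ_res + 1000)/(δ₀ + 1000) = (-10.6 + 1000)/(-1.1 + 1000) = 989.4/998.9 = 0.990490
f = 0.990490^(1/0.0190) = exp(ln(0.990490)/0.0190) = exp(-0.00956/0.0190)
f = exp(-0.5029) = 0.6047

0.605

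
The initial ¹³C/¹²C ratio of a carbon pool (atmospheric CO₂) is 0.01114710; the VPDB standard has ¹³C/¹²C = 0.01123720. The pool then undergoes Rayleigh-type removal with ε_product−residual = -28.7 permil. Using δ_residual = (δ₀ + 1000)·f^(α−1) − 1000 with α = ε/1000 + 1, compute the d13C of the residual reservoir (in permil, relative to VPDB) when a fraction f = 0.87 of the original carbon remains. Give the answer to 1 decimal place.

-4.0 permil

δ₀ = (0.01114710/0.01123720 − 1)×1000 = (0.991982 − 1)×1000 = -8.018 permil
α − 1 = ε/1000 = -0.0287
f^(α−1) = 0.87^(-0.0287) = 1.004005
δ_res = (-8.018 + 1000) × 1.004005 − 1000 = 995.955 − 1000 = -4.05 permil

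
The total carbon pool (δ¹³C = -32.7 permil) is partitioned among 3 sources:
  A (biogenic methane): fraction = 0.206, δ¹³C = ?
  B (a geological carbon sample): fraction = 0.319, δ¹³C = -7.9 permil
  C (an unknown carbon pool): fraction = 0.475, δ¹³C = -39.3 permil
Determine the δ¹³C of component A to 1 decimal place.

-55.9 permil

Isotope mass balance: δ_bulk = Σ fᵢ·δᵢ.
-32.7 = 0.206×δ_A + 0.319×(-7.9) + 0.475×(-39.3)
0.206·δ_A = -32.7 − (-21.188) = -11.512
δ_A = -11.512 / 0.206 = -55.89 permil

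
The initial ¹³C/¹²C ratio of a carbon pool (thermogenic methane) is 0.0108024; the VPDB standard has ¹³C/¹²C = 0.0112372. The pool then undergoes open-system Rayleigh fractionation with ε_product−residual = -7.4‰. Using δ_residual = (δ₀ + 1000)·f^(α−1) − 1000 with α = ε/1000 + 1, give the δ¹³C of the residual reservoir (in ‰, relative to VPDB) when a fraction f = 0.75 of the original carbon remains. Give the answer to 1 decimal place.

-36.6‰

δ₀ = (0.0108024/0.0112372 − 1)×1000 = (0.961307 − 1)×1000 = -38.693‰
α − 1 = ε/1000 = -0.0074
f^(α−1) = 0.75^(-0.0074) = 1.002131
δ_res = (-38.693 + 1000) × 1.002131 − 1000 = 963.356 − 1000 = -36.64‰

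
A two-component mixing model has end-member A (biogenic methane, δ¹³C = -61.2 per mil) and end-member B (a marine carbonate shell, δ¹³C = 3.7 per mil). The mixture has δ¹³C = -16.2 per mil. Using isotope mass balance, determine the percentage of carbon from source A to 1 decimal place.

30.7%

δ_mix = f_A·δ_A + (1 − f_A)·δ_B  ⇒  f_A = (δ_mix − δ_B)/(δ_A − δ_B)
f_A = (-16.2 − (3.7)) / (-61.2 − (3.7))
f_A = -19.9 / -64.9 = 0.3066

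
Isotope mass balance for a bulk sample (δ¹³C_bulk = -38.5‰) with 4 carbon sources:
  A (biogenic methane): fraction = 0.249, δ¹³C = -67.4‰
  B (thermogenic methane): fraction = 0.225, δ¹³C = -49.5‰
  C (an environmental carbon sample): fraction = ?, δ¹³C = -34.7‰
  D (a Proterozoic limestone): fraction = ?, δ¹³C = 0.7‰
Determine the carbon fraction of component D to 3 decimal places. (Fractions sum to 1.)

0.217

Let f_D and f_C be the unknown fractions; fractions sum to 1 so f_D + f_C = 0.526.
Mass balance: Σ fᵢ·δᵢ = δ_bulk ⇒ f_D·(0.7) + f_C·(-34.7) = -38.5 − (-27.920) = -10.580
Substitute f_C = 0.526 − f_D:
f_D·(0.7 − -34.7) = -10.580 − 0.526×(-34.7) = 7.672
f_D = 7.672 / 35.4 = 0.2167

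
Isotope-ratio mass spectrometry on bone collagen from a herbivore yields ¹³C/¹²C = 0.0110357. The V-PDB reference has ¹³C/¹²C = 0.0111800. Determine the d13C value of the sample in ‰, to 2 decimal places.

d13C = (R_sample / R_standard − 1) × 1000
R_sample / R_standard = 0.0110357 / 0.0111800 = 0.987093
d13C = (0.987093 − 1) × 1000 = -12.907‰

-12.91‰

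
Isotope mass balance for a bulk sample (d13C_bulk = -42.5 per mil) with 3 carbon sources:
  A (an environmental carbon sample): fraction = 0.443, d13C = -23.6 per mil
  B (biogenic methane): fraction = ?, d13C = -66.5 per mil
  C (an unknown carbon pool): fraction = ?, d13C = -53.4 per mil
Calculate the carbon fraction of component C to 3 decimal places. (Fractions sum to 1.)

0.381

Let f_C and f_B be the unknown fractions; fractions sum to 1 so f_C + f_B = 0.557.
Mass balance: Σ fᵢ·δᵢ = δ_bulk ⇒ f_C·(-53.4) + f_B·(-66.5) = -42.5 − (-10.455) = -32.045
Substitute f_B = 0.557 − f_C:
f_C·(-53.4 − -66.5) = -32.045 − 0.557×(-66.5) = 4.995
f_C = 4.995 / 13.1 = 0.3813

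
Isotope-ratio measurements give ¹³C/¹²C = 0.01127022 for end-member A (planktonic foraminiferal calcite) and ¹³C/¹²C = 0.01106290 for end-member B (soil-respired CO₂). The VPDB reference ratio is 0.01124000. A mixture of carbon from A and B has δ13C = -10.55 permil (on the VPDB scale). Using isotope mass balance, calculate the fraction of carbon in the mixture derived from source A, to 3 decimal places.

0.282

δ_A = (0.01127022/0.01124000 − 1)×1000 = (1.002689 − 1)×1000 = 2.689 permil
δ_B = (0.01106290/0.01124000 − 1)×1000 = (0.984244 − 1)×1000 = -15.756 permil
f_A = (δ_mix − δ_B)/(δ_A − δ_B) = (-10.55 − (-15.756))/(2.689 − (-15.756))
f_A = 5.206 / 18.445 = 0.2823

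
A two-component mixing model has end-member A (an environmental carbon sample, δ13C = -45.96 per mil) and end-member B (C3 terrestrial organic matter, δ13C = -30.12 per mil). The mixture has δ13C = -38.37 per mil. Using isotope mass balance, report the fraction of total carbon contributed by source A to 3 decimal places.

0.521

δ_mix = f_A·δ_A + (1 − f_A)·δ_B  ⇒  f_A = (δ_mix − δ_B)/(δ_A − δ_B)
f_A = (-38.37 − (-30.12)) / (-45.96 − (-30.12))
f_A = -8.25 / -15.84 = 0.5208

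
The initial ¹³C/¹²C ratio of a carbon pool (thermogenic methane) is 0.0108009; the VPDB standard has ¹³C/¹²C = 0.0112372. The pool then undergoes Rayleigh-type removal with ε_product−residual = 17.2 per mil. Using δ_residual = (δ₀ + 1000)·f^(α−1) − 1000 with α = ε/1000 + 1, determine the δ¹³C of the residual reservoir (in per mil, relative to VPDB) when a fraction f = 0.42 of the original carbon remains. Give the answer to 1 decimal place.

δ₀ = (0.0108009/0.0112372 − 1)×1000 = (0.961174 − 1)×1000 = -38.826 per mil
α − 1 = ε/1000 = 0.0172
f^(α−1) = 0.42^(0.0172) = 0.985190
δ_res = (-38.826 + 1000) × 0.985190 − 1000 = 946.938 − 1000 = -53.06 per mil

-53.1 per mil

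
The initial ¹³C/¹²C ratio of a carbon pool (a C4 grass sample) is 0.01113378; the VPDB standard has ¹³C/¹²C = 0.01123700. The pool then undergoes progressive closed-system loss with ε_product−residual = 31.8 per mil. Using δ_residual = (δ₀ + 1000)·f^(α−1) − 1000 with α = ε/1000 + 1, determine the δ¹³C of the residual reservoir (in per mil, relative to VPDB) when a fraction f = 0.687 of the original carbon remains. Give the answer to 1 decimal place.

δ₀ = (0.01113378/0.01123700 − 1)×1000 = (0.990814 − 1)×1000 = -9.186 per mil
α − 1 = ε/1000 = 0.0318
f^(α−1) = 0.687^(0.0318) = 0.988133
δ_res = (-9.186 + 1000) × 0.988133 − 1000 = 979.056 − 1000 = -20.94 per mil

-20.9 per mil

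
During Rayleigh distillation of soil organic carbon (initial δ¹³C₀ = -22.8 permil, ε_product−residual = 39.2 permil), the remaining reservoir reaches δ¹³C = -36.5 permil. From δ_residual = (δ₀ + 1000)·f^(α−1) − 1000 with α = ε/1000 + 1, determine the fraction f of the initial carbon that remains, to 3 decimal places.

0.698

α − 1 = ε/1000 = 0.0392
(δ_res + 1000)/(δ₀ + 1000) = (-36.5 + 1000)/(-22.8 + 1000) = 963.5/977.2 = 0.985980
f = 0.985980^(1/0.0392) = exp(ln(0.985980)/0.0392) = exp(-0.01412/0.0392)
f = exp(-0.3602) = 0.6976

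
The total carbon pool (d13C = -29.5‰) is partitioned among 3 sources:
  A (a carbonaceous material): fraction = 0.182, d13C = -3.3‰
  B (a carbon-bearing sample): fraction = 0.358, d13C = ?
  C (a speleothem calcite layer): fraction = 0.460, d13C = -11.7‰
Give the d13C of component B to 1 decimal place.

-65.7‰

Isotope mass balance: δ_bulk = Σ fᵢ·δᵢ.
-29.5 = 0.182×(-3.3) + 0.358×δ_B + 0.460×(-11.7)
0.358·δ_B = -29.5 − (-5.983) = -23.517
δ_B = -23.517 / 0.358 = -65.69‰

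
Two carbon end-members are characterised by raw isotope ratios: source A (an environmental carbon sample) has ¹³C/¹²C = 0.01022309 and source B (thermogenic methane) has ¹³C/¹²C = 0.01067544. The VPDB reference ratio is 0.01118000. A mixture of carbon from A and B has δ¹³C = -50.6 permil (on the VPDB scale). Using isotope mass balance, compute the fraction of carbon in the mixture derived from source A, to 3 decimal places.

δ_A = (0.01022309/0.01118000 − 1)×1000 = (0.914409 − 1)×1000 = -85.591 permil
δ_B = (0.01067544/0.01118000 − 1)×1000 = (0.954869 − 1)×1000 = -45.131 permil
f_A = (δ_mix − δ_B)/(δ_A − δ_B) = (-50.6 − (-45.131))/(-85.591 − (-45.131))
f_A = -5.469 / -40.461 = 0.1352

0.135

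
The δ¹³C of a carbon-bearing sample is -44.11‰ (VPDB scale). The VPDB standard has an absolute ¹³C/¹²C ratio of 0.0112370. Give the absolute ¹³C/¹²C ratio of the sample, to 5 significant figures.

0.010741

R_sample = R_standard × (δ¹³C/1000 + 1)
R_sample = 0.0112370 × (-44.11/1000 + 1) = 0.0112370 × 0.955890
R_sample = 0.0107413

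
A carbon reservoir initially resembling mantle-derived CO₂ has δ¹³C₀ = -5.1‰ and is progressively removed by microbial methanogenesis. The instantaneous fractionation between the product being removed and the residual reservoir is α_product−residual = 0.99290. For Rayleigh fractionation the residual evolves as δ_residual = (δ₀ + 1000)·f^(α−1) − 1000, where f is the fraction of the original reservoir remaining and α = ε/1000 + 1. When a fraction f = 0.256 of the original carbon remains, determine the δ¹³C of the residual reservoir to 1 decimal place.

4.6‰

Rayleigh residual: δ_res = (δ₀ + 1000)·f^(α−1) − 1000
α − 1 = -0.00710
f^(α−1) = 0.256^(-0.00710) = 1.009721
δ_res = (-5.1 + 1000) × 1.009721 − 1000 = 1004.572 − 1000 = 4.57‰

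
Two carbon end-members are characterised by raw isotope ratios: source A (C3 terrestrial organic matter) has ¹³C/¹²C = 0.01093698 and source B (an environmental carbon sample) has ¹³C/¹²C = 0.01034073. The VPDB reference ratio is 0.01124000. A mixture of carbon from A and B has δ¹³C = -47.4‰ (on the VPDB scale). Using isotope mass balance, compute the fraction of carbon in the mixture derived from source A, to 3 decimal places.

δ_A = (0.01093698/0.01124000 − 1)×1000 = (0.973041 − 1)×1000 = -26.959‰
δ_B = (0.01034073/0.01124000 − 1)×1000 = (0.919994 − 1)×1000 = -80.006‰
f_A = (δ_mix − δ_B)/(δ_A − δ_B) = (-47.4 − (-80.006))/(-26.959 − (-80.006))
f_A = 32.606 / 53.047 = 0.6147

0.615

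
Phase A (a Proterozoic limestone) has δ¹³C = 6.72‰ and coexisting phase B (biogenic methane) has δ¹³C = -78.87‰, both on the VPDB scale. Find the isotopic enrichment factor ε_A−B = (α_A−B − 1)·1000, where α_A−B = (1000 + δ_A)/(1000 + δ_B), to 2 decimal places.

α_A−B = (1000 + 6.72) / (1000 + -78.87) = 1006.72 / 921.13 = 1.092918
ε_A−B = (1.092918 − 1) × 1000 = 92.918‰
(The approximation ε ≈ δ_A − δ_B would give 85.59‰.)

92.92‰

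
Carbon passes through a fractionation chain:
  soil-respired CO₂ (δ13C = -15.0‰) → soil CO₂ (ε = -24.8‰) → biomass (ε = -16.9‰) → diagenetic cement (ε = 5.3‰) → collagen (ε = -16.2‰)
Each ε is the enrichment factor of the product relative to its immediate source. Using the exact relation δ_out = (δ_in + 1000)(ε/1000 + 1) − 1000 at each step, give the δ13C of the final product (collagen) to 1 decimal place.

-66.0‰

step 1: δ = (-15.00 + 1000)·(-24.8/1000 + 1) − 1000 = -39.43‰
step 2: δ = (-39.43 + 1000)·(-16.9/1000 + 1) − 1000 = -55.66‰
step 3: δ = (-55.66 + 1000)·(5.3/1000 + 1) − 1000 = -50.66‰
step 4: δ = (-50.66 + 1000)·(-16.2/1000 + 1) − 1000 = -66.04‰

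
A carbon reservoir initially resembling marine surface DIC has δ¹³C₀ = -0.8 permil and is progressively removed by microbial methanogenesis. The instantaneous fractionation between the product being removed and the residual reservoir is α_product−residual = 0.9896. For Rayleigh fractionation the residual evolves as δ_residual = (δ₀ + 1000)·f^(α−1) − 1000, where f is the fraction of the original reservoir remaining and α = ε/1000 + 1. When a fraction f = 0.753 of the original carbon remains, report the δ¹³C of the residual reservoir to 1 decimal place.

2.2 permil

Rayleigh residual: δ_res = (δ₀ + 1000)·f^(α−1) − 1000
α − 1 = -0.01040
f^(α−1) = 0.753^(-0.01040) = 1.002955
δ_res = (-0.8 + 1000) × 1.002955 − 1000 = 1002.152 − 1000 = 2.15 permil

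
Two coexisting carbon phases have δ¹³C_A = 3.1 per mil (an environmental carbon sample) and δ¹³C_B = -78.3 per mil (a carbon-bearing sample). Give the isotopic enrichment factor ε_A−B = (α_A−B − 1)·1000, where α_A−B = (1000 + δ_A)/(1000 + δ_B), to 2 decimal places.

α_A−B = (1000 + 3.1) / (1000 + -78.3) = 1003.1 / 921.7 = 1.088315
ε_A−B = (1.088315 − 1) × 1000 = 88.315 per mil
(The approximation ε ≈ δ_A − δ_B would give 81.4 per mil.)

88.32 per mil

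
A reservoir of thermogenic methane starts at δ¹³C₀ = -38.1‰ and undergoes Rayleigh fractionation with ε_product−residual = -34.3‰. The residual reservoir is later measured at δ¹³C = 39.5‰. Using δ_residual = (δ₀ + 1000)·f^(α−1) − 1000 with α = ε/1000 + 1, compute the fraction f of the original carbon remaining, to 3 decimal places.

0.104

α − 1 = ε/1000 = -0.0343
(δ_res + 1000)/(δ₀ + 1000) = (39.5 + 1000)/(-38.1 + 1000) = 1039.5/961.9 = 1.080674
f = 1.080674^(1/-0.0343) = exp(ln(1.080674)/-0.0343) = exp(0.07758/-0.0343)
f = exp(-2.2619) = 0.1041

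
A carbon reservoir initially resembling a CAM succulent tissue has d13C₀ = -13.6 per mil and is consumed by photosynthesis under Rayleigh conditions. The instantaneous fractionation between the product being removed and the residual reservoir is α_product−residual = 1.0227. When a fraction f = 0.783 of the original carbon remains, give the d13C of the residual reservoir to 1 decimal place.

Rayleigh residual: δ_res = (δ₀ + 1000)·f^(α−1) − 1000
α − 1 = 0.02270
f^(α−1) = 0.783^(0.02270) = 0.994462
δ_res = (-13.6 + 1000) × 0.994462 − 1000 = 980.938 − 1000 = -19.06 per mil

-19.1 per mil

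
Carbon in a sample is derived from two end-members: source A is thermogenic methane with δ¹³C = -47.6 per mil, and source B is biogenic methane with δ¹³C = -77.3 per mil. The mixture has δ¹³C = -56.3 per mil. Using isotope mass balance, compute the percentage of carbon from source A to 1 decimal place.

70.7%

δ_mix = f_A·δ_A + (1 − f_A)·δ_B  ⇒  f_A = (δ_mix − δ_B)/(δ_A − δ_B)
f_A = (-56.3 − (-77.3)) / (-47.6 − (-77.3))
f_A = 21.0 / 29.7 = 0.7071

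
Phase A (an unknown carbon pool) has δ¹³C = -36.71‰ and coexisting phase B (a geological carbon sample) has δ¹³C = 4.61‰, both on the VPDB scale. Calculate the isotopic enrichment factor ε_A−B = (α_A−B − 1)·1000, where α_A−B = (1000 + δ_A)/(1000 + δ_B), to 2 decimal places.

-41.13‰

α_A−B = (1000 + -36.71) / (1000 + 4.61) = 963.29 / 1004.61 = 0.958870
ε_A−B = (0.958870 − 1) × 1000 = -41.130‰
(The approximation ε ≈ δ_A − δ_B would give -41.32‰.)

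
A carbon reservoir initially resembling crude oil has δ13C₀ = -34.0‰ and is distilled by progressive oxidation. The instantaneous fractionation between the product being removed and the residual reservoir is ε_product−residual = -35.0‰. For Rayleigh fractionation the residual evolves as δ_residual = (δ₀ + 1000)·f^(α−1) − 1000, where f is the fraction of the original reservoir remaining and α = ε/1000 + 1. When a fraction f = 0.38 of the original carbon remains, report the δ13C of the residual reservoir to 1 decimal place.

Rayleigh residual: δ_res = (δ₀ + 1000)·f^(α−1) − 1000
α = ε/1000 + 1 = 0.96500, so α − 1 = -0.03500
f^(α−1) = 0.38^(-0.03500) = 1.034445
δ_res = (-34.0 + 1000) × 1.034445 − 1000 = 999.274 − 1000 = -0.73‰

-0.7‰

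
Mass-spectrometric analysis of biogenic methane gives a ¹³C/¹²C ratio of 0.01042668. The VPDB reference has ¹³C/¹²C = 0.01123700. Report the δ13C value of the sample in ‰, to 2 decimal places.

δ13C = (R_sample / R_standard − 1) × 1000
R_sample / R_standard = 0.01042668 / 0.01123700 = 0.927888
δ13C = (0.927888 − 1) × 1000 = -72.112‰

-72.11‰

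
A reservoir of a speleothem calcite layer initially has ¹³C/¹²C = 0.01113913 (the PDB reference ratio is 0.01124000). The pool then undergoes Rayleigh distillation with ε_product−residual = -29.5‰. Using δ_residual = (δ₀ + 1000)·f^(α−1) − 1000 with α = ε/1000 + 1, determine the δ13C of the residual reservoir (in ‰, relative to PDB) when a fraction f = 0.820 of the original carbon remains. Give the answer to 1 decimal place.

δ₀ = (0.01113913/0.01124000 − 1)×1000 = (0.991026 − 1)×1000 = -8.974‰
α − 1 = ε/1000 = -0.0295
f^(α−1) = 0.820^(-0.0295) = 1.005871
δ_res = (-8.974 + 1000) × 1.005871 − 1000 = 996.845 − 1000 = -3.16‰

-3.2‰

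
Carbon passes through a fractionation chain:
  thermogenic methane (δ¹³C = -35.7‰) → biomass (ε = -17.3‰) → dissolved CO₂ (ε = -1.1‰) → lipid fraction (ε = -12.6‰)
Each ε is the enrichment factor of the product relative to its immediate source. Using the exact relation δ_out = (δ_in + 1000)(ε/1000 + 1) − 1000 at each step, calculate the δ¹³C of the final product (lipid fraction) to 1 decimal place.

-65.4‰

step 1: δ = (-35.70 + 1000)·(-17.3/1000 + 1) − 1000 = -52.38‰
step 2: δ = (-52.38 + 1000)·(-1.1/1000 + 1) − 1000 = -53.42‰
step 3: δ = (-53.42 + 1000)·(-12.6/1000 + 1) − 1000 = -65.35‰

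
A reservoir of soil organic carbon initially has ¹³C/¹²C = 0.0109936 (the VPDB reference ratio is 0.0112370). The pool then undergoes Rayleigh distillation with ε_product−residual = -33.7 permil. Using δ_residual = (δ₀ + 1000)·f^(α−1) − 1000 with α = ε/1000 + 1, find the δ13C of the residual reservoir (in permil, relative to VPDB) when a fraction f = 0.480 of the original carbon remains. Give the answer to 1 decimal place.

δ₀ = (0.0109936/0.0112370 − 1)×1000 = (0.978339 − 1)×1000 = -21.661 permil
α − 1 = ε/1000 = -0.0337
f^(α−1) = 0.480^(-0.0337) = 1.025043
δ_res = (-21.661 + 1000) × 1.025043 − 1000 = 1002.840 − 1000 = 2.84 permil

2.8 permil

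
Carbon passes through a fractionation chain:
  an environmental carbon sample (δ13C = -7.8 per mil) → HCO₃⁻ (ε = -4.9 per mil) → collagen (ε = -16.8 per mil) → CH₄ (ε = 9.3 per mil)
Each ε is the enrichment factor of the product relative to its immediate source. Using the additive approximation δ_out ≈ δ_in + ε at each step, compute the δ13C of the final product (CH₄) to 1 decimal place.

-20.2 per mil

step 1: δ ≈ -7.8 + (-4.9) = -12.7 per mil
step 2: δ ≈ -12.7 + (-16.8) = -29.5 per mil
step 3: δ ≈ -29.5 + (9.3) = -20.2 per mil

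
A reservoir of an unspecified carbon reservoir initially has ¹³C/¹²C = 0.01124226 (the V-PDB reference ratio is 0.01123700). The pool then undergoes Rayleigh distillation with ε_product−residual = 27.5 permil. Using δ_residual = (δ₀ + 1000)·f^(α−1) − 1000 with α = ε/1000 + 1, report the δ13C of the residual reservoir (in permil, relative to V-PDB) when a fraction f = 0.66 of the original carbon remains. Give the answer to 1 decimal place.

-10.9 permil

δ₀ = (0.01124226/0.01123700 − 1)×1000 = (1.000468 − 1)×1000 = 0.468 permil
α − 1 = ε/1000 = 0.0275
f^(α−1) = 0.66^(0.0275) = 0.988638
δ_res = (0.468 + 1000) × 0.988638 − 1000 = 989.101 − 1000 = -10.90 permil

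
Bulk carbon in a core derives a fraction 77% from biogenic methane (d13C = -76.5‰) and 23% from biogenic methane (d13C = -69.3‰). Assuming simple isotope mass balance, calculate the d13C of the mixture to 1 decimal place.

δ_mix = f_A·δ_A + f_B·δ_B
δ_mix = 0.77 × (-76.5) + 0.23 × (-69.3)
δ_mix = -58.91 + -15.94 = -74.84‰

-74.8‰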